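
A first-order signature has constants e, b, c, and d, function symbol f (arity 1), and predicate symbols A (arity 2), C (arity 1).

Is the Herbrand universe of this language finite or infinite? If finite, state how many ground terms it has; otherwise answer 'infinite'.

infinite

The signature has at least one function symbol (f, arity 1) and at least one constant (e).
Iterating f gives infinitely many distinct ground terms: e, f(e), f(f(e)), ...
So the Herbrand universe is infinite.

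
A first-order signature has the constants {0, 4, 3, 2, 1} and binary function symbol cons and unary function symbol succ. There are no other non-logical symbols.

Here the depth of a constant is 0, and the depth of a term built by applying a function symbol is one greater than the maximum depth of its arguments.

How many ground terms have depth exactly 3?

1600230

Let N_k count ground terms of depth at most k. Each non-constant term of depth ≤ k is some function symbol applied to depth-≤(k−1) arguments, giving N_k = 5 + N_{k-1}^2 + N_{k-1}.
N_0 = 5
N_1 = 5 + 5^2 + 5 = 35
N_2 = 5 + 35^2 + 35 = 1265
N_3 = 5 + 1265^2 + 1265 = 1601495
Terms of depth exactly 3: N_3 − N_2 = 1601495 − 1265 = 1600230.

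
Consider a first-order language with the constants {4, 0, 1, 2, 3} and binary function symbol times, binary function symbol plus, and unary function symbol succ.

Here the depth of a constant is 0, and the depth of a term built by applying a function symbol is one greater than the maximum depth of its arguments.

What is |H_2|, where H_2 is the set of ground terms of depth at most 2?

Write N_k for the number of ground terms of depth ≤ k. A term of depth ≤ k is either a constant or a function symbol applied to arguments of depth ≤ k−1, so N_k = 5 + N_{k-1}^2 + N_{k-1}^2 + N_{k-1}.
N_0 = 5
N_1 = 5 + 5^2 + 5^2 + 5 = 60
N_2 = 5 + 60^2 + 60^2 + 60 = 7265

7265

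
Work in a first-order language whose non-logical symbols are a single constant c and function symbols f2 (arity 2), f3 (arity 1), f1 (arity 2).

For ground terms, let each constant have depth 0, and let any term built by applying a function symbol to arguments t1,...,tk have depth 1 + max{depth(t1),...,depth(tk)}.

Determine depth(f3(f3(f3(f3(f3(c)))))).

depth(f3(c)) = 1 + depth(c) = 1 + 0 = 1
depth(f3(f3(c))) = 1 + depth(f3(c)) = 1 + 1 = 2
depth(f3(f3(f3(c)))) = 1 + depth(f3(f3(c))) = 1 + 2 = 3
depth(f3(f3(f3(f3(c))))) = 1 + depth(f3(f3(f3(c)))) = 1 + 3 = 4
depth(f3(f3(f3(f3(f3(c)))))) = 1 + depth(f3(f3(f3(f3(c))))) = 1 + 4 = 5

5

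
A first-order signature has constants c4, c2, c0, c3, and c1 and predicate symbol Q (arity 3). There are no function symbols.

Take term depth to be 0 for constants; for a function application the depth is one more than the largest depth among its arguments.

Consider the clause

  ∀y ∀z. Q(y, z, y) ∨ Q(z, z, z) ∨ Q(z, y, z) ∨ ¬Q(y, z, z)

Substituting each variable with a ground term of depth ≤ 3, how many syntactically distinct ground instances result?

Ground terms of depth ≤ 3:
  With no function symbols every ground term is a constant, so there are exactly 5 ground terms at every depth bound.
  N_0 = 5
  N_1 = 5
  N_2 = 5
  N_3 = 5
  Explicitly: c4, c2, c0, c3, c1.
So there are 5 ground terms available for substitution.
There are 2 variables to instantiate (y, z), each occurring in at least one literal, so different choices give different ground instances.
Number of ground instances = 5^2 = 25.

25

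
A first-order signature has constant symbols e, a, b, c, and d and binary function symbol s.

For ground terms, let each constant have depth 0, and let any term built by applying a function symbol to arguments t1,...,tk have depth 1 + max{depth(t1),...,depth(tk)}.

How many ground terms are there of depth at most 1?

30

Write N_k for the number of ground terms of depth ≤ k. A term of depth ≤ k is either a constant or a function symbol applied to arguments of depth ≤ k−1, so N_k = 5 + N_{k-1}^2.
N_0 = 5
N_1 = 5 + 5^2 = 30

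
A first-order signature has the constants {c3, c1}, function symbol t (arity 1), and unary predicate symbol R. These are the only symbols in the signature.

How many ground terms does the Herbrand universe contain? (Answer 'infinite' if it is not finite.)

The signature has at least one function symbol (t, arity 1) and at least one constant (c3).
Iterating t gives infinitely many distinct ground terms: c3, t(c3), t(t(c3)), ...
So the Herbrand universe is infinite.

infinite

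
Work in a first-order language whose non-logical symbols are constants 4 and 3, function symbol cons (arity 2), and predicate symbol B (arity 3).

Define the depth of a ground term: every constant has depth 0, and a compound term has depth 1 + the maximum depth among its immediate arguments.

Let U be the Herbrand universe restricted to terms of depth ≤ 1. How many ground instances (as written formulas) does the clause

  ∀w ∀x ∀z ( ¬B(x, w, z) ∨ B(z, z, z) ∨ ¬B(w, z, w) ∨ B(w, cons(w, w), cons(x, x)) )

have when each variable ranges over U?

216

Ground terms of depth ≤ 1:
  If N_k denotes the number of depth-≤k ground terms, the 2 constants give N_0 = 2, and each function symbol of arity r contributes N_{k-1}^r new terms at level k: N_k = 2 + N_{k-1}^2.
  N_0 = 2
  N_1 = 2 + 2^2 = 6
So there are 6 ground terms available for substitution.
The body mentions every one of the 3 quantified variables; since ground terms form a free algebra, no two substitutions collapse to the same formula.
Number of ground instances = 6^3 = 216.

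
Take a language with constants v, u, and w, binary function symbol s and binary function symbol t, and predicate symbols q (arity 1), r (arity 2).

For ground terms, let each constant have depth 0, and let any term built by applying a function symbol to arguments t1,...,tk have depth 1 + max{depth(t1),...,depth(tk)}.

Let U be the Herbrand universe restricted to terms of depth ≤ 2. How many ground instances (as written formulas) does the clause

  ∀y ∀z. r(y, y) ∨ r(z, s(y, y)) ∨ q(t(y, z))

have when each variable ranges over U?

Ground terms of depth ≤ 2:
  Let N_k = |{terms of depth ≤ k}|. Then N_0 = 3 and N_k = 3 + N_{k-1}^2 + N_{k-1}^2 for k ≥ 1 (one summand per function symbol, arity giving the exponent).
  N_0 = 3
  N_1 = 3 + 3^2 + 3^2 = 21
  N_2 = 3 + 21^2 + 21^2 = 885
So there are 885 ground terms available for substitution.
The clause has 2 distinct variables (y, z), each appearing in the body. In the free term algebra distinct substitutions yield syntactically distinct ground instances.
Number of ground instances = 885^2 = 783225.

783225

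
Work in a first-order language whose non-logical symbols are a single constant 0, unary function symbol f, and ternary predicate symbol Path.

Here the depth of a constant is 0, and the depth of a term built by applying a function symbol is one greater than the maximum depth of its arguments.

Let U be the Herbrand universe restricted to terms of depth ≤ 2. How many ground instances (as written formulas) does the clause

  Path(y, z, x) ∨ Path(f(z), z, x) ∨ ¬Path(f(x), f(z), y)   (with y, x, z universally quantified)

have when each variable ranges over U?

Ground terms of depth ≤ 2:
  Let N_k count ground terms of depth at most k. Each non-constant term of depth ≤ k is some function symbol applied to depth-≤(k−1) arguments, giving N_k = 1 + N_{k-1}.
  N_0 = 1
  N_1 = 1 + 1 = 2
  N_2 = 1 + 2 = 3
  Explicitly: 0, f(0), f(f(0)).
So there are 3 ground terms available for substitution.
There are 3 variables to instantiate (y, x, z), each occurring in at least one literal, so different choices give different ground instances.
Number of ground instances = 3^3 = 27.

27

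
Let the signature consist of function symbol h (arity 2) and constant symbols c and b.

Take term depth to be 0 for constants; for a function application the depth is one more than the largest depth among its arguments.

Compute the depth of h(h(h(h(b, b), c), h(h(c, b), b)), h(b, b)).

4

depth(h(b, b)) = 1 + max(0, 0) = 1
depth(h(h(b, b), c)) = 1 + max(1, 0) = 2
depth(h(c, b)) = 1 + max(0, 0) = 1
depth(h(h(c, b), b)) = 1 + max(1, 0) = 2
depth(h(h(h(b, b), c), h(h(c, b), b))) = 1 + max(2, 2) = 3
depth(h(h(h(h(b, b), c), h(h(c, b), b)), h(b, b))) = 1 + max(3, 1) = 4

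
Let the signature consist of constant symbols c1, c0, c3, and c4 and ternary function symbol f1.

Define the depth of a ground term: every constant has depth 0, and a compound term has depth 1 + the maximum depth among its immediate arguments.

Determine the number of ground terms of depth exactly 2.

Let N_k count ground terms of depth at most k. Each non-constant term of depth ≤ k is some function symbol applied to depth-≤(k−1) arguments, giving N_k = 4 + N_{k-1}^3.
N_0 = 4
N_1 = 4 + 4^3 = 68
N_2 = 4 + 68^3 = 314436
Terms of depth exactly 2: N_2 − N_1 = 314436 − 68 = 314368.

314368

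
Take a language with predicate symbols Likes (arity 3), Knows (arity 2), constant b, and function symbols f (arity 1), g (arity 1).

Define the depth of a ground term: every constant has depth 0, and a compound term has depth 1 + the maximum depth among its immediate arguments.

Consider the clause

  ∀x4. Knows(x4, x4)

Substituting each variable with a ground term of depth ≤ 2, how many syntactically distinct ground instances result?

7

Ground terms of depth ≤ 2:
  If N_k denotes the number of depth-≤k ground terms, the 1 constant gives N_0 = 1, and each function symbol of arity r contributes N_{k-1}^r new terms at level k: N_k = 1 + N_{k-1} + N_{k-1}.
  N_0 = 1
  N_1 = 1 + 1 + 1 = 3
  N_2 = 1 + 3 + 3 = 7
  Explicitly: b, f(b), f(f(b)), f(g(b)), g(b), g(f(b)), g(g(b)).
So there are 7 ground terms available for substitution.
The variable x4 ranges independently over the available ground terms, and distinct assignments produce distinct instances.
Number of ground instances = 7.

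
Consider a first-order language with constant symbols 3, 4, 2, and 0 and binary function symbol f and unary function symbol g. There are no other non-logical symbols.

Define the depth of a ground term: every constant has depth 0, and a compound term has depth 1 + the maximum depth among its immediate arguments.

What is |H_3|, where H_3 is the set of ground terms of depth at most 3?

365424

If N_k denotes the number of depth-≤k ground terms, the 4 constants give N_0 = 4, and each function symbol of arity r contributes N_{k-1}^r new terms at level k: N_k = 4 + N_{k-1}^2 + N_{k-1}.
N_0 = 4
N_1 = 4 + 4^2 + 4 = 24
N_2 = 4 + 24^2 + 24 = 604
N_3 = 4 + 604^2 + 604 = 365424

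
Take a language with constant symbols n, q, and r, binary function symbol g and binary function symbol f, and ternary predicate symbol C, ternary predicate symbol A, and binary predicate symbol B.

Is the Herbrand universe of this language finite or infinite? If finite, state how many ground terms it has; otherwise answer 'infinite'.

infinite

The signature has at least one function symbol (g, arity 2) and at least one constant (n).
Iterating g gives infinitely many distinct ground terms: n, g(n, n), g(g(n, n), g(n, n)), ...
So the Herbrand universe is infinite.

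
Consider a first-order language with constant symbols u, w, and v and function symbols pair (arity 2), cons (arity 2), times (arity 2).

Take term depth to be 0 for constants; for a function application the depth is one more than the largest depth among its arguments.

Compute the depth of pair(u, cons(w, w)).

depth(cons(w, w)) = 1 + max(0, 0) = 1
depth(pair(u, cons(w, w))) = 1 + max(0, 1) = 2

2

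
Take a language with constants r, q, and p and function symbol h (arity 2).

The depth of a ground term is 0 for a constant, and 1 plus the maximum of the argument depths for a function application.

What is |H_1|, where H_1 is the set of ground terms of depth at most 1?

12

If N_k denotes the number of depth-≤k ground terms, the 3 constants give N_0 = 3, and each function symbol of arity r contributes N_{k-1}^r new terms at level k: N_k = 3 + N_{k-1}^2.
N_0 = 3
N_1 = 3 + 3^2 = 12
Explicitly: r, q, p, h(r, r), h(r, q), h(r, p), h(q, r), h(q, q), h(q, p), h(p, r), h(p, q), h(p, p).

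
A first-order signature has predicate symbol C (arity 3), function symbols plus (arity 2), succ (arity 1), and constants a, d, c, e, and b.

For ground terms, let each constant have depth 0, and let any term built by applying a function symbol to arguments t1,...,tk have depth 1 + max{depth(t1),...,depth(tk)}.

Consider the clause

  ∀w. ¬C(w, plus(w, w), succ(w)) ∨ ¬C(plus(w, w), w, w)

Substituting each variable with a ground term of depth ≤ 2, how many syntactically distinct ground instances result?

Ground terms of depth ≤ 2:
  Let N_k count ground terms of depth at most k. Each non-constant term of depth ≤ k is some function symbol applied to depth-≤(k−1) arguments, giving N_k = 5 + N_{k-1}^2 + N_{k-1}.
  N_0 = 5
  N_1 = 5 + 5^2 + 5 = 35
  N_2 = 5 + 35^2 + 35 = 1265
So there are 1265 ground terms available for substitution.
There is 1 variable to instantiate (w),  occurring in at least one literal, so different choices give different ground instances.
Number of ground instances = 1265.

1265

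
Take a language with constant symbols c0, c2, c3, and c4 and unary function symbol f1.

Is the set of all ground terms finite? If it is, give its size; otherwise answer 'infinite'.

infinite

The signature has at least one function symbol (f1, arity 1) and at least one constant (c0).
Iterating f1 gives infinitely many distinct ground terms: c0, f1(c0), f1(f1(c0)), ...
So the Herbrand universe is infinite.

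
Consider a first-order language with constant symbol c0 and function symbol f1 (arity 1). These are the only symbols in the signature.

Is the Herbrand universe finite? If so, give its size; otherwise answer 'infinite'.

infinite

The signature has at least one function symbol (f1, arity 1) and at least one constant (c0).
Iterating f1 gives infinitely many distinct ground terms: c0, f1(c0), f1(f1(c0)), ...
So the Herbrand universe is infinite.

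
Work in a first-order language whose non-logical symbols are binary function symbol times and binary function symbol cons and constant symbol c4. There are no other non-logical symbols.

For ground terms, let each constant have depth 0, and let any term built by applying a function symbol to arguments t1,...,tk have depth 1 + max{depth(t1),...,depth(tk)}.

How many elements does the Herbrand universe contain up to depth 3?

Write N_k for the number of ground terms of depth ≤ k. A term of depth ≤ k is either a constant or a function symbol applied to arguments of depth ≤ k−1, so N_k = 1 + N_{k-1}^2 + N_{k-1}^2.
N_0 = 1
N_1 = 1 + 1^2 + 1^2 = 3
N_2 = 1 + 3^2 + 3^2 = 19
N_3 = 1 + 19^2 + 19^2 = 723

723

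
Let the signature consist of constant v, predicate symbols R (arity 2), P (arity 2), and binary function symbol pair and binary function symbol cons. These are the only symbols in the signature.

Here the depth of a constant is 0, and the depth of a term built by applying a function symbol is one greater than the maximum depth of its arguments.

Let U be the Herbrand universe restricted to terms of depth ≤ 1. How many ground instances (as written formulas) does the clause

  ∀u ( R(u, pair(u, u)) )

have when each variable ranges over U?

Ground terms of depth ≤ 1:
  Write N_k for the number of ground terms of depth ≤ k. A term of depth ≤ k is either a constant or a function symbol applied to arguments of depth ≤ k−1, so N_k = 1 + N_{k-1}^2 + N_{k-1}^2.
  N_0 = 1
  N_1 = 1 + 1^2 + 1^2 = 3
  Explicitly: v, pair(v, v), cons(v, v).
So there are 3 ground terms available for substitution.
The variable u ranges independently over the available ground terms, and distinct assignments produce distinct instances.
Number of ground instances = 3.

3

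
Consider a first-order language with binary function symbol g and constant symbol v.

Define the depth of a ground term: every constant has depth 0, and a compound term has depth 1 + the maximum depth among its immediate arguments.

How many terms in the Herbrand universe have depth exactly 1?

1

Count level by level. With function symbols g/2, the terms of depth ≤ k are the 1 constant together with each function applied to depth-≤(k−1) tuples, so N_k = 1 + N_{k-1}^2.
N_0 = 1
N_1 = 1 + 1^2 = 2
Terms of depth exactly 1: N_1 − N_0 = 2 − 1 = 1.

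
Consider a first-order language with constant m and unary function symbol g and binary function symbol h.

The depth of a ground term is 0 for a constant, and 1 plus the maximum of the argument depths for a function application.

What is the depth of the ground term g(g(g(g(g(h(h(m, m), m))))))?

depth(h(m, m)) = 1 + max(0, 0) = 1
depth(h(h(m, m), m)) = 1 + max(1, 0) = 2
depth(g(h(h(m, m), m))) = 1 + depth(h(h(m, m), m)) = 1 + 2 = 3
depth(g(g(h(h(m, m), m)))) = 1 + depth(g(h(h(m, m), m))) = 1 + 3 = 4
depth(g(g(g(h(h(m, m), m))))) = 1 + depth(g(g(h(h(m, m), m)))) = 1 + 4 = 5
depth(g(g(g(g(h(h(m, m), m)))))) = 1 + depth(g(g(g(h(h(m, m), m))))) = 1 + 5 = 6
depth(g(g(g(g(g(h(h(m, m), m))))))) = 1 + depth(g(g(g(g(h(h(m, m), m)))))) = 1 + 6 = 7

7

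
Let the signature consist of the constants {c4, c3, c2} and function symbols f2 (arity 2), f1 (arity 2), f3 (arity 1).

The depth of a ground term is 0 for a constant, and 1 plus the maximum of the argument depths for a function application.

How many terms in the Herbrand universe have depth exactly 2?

1155

Let N_k count ground terms of depth at most k. Each non-constant term of depth ≤ k is some function symbol applied to depth-≤(k−1) arguments, giving N_k = 3 + N_{k-1}^2 + N_{k-1}^2 + N_{k-1}.
N_0 = 3
N_1 = 3 + 3^2 + 3^2 + 3 = 24
N_2 = 3 + 24^2 + 24^2 + 24 = 1179
Terms of depth exactly 2: N_2 − N_1 = 1179 − 24 = 1155.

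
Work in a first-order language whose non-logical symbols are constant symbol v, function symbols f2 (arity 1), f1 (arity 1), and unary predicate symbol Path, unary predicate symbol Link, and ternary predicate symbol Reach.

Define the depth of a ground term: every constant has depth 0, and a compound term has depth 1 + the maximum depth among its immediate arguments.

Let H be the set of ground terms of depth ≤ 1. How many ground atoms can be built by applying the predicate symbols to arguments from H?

First count ground terms of depth ≤ 1.
Write N_k for the number of ground terms of depth ≤ k. A term of depth ≤ k is either a constant or a function symbol applied to arguments of depth ≤ k−1, so N_k = 1 + N_{k-1} + N_{k-1}.
N_0 = 1
N_1 = 1 + 1 + 1 = 3
Explicitly: v, f2(v), f1(v).
So |H| = 3.
For each predicate symbol, the number of ground atoms is |H| raised to its arity; summing:
  Path: 3;  Link: 3;  Reach: 3^3 = 27
Total ground atoms: 3 + 3 + 27 = 33.

33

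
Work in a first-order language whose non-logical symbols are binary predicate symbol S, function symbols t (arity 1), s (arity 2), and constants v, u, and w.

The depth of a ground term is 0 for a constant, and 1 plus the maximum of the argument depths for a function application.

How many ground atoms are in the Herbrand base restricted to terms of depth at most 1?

225

First count ground terms of depth ≤ 1.
Count level by level. With function symbols t/1, s/2, the terms of depth ≤ k are the 3 constants together with each function applied to depth-≤(k−1) tuples, so N_k = 3 + N_{k-1} + N_{k-1}^2.
N_0 = 3
N_1 = 3 + 3 + 3^2 = 15
So |H| = 15.
Each predicate of arity r yields |H|^r ground atoms (one per choice of an r-tuple from H):
  S: 15^2 = 225
Total ground atoms: 225.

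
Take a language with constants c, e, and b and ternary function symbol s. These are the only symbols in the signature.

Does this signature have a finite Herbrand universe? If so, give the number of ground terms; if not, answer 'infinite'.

infinite

The signature has at least one function symbol (s, arity 3) and at least one constant (c).
Iterating s gives infinitely many distinct ground terms: c, s(c, c, c), s(s(c, c, c), s(c, c, c), s(c, c, c)), ...
So the Herbrand universe is infinite.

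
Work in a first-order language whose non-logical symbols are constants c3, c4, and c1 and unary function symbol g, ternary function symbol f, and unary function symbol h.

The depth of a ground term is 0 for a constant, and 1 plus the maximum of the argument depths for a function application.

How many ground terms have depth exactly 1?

33

Let N_k = |{terms of depth ≤ k}|. Then N_0 = 3 and N_k = 3 + N_{k-1} + N_{k-1}^3 + N_{k-1} for k ≥ 1 (one summand per function symbol, arity giving the exponent).
N_0 = 3
N_1 = 3 + 3 + 3^3 + 3 = 36
Terms of depth exactly 1: N_1 − N_0 = 36 − 3 = 33.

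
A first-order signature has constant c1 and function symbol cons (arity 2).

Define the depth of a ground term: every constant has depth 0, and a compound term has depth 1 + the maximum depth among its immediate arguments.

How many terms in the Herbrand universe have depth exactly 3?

Let N_k count ground terms of depth at most k. Each non-constant term of depth ≤ k is some function symbol applied to depth-≤(k−1) arguments, giving N_k = 1 + N_{k-1}^2.
N_0 = 1
N_1 = 1 + 1^2 = 2
N_2 = 1 + 2^2 = 5
N_3 = 1 + 5^2 = 26
Terms of depth exactly 3: N_3 − N_2 = 26 − 5 = 21.

21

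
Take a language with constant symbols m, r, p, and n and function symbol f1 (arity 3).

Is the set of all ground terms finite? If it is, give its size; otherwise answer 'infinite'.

The signature has at least one function symbol (f1, arity 3) and at least one constant (m).
Iterating f1 gives infinitely many distinct ground terms: m, f1(m, m, m), f1(f1(m, m, m), f1(m, m, m), f1(m, m, m)), ...
So the Herbrand universe is infinite.

infinite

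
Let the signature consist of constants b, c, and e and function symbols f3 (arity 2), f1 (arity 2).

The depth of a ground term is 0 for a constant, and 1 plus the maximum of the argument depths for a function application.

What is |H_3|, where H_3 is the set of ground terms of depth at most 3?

1566453

Write N_k for the number of ground terms of depth ≤ k. A term of depth ≤ k is either a constant or a function symbol applied to arguments of depth ≤ k−1, so N_k = 3 + N_{k-1}^2 + N_{k-1}^2.
N_0 = 3
N_1 = 3 + 3^2 + 3^2 = 21
N_2 = 3 + 21^2 + 21^2 = 885
N_3 = 3 + 885^2 + 885^2 = 1566453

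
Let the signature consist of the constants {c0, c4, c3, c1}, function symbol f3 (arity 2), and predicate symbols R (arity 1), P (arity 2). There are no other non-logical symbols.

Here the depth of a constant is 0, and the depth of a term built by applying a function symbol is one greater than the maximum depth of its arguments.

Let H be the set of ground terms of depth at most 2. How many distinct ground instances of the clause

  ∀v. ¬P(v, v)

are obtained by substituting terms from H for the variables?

404

Ground terms of depth ≤ 2:
  Write N_k for the number of ground terms of depth ≤ k. A term of depth ≤ k is either a constant or a function symbol applied to arguments of depth ≤ k−1, so N_k = 4 + N_{k-1}^2.
  N_0 = 4
  N_1 = 4 + 4^2 = 20
  N_2 = 4 + 20^2 = 404
So there are 404 ground terms available for substitution.
The clause has 1 distinct variable (v), which appears in the body. In the free term algebra distinct substitutions yield syntactically distinct ground instances.
Number of ground instances = 404.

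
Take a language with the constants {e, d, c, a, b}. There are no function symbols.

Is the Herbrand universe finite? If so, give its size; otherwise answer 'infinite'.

There are no function symbols, so every ground term is one of the 5 constants.
The Herbrand universe is {e, d, c, a, b}, which is finite with 5 elements.

5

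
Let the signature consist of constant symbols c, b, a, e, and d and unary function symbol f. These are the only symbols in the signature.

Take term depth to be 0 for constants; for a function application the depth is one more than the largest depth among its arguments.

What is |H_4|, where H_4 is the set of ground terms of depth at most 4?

Write N_k for the number of ground terms of depth ≤ k. A term of depth ≤ k is either a constant or a function symbol applied to arguments of depth ≤ k−1, so N_k = 5 + N_{k-1}.
N_0 = 5
N_1 = 5 + 5 = 10
N_2 = 5 + 10 = 15
N_3 = 5 + 15 = 20
N_4 = 5 + 20 = 25

25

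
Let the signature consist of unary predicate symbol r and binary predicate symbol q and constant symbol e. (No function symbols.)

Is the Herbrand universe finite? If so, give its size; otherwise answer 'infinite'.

1

There are no function symbols, so the only ground term is the single constant.
The Herbrand universe is {e}, finite with 1 element.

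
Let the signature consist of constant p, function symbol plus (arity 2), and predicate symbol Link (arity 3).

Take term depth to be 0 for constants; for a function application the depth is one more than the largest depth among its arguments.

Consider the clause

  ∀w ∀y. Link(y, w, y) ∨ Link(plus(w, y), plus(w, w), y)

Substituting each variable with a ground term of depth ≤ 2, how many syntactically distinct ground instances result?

25

Ground terms of depth ≤ 2:
  Let N_k = |{terms of depth ≤ k}|. Then N_0 = 1 and N_k = 1 + N_{k-1}^2 for k ≥ 1 (one summand per function symbol, arity giving the exponent).
  N_0 = 1
  N_1 = 1 + 1^2 = 2
  N_2 = 1 + 2^2 = 5
So there are 5 ground terms available for substitution.
There are 2 variables to instantiate (w, y), each occurring in at least one literal, so different choices give different ground instances.
Number of ground instances = 5^2 = 25.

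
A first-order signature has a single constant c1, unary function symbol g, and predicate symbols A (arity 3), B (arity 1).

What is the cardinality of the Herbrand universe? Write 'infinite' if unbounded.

The signature has at least one function symbol (g, arity 1) and at least one constant (c1).
Iterating g gives infinitely many distinct ground terms: c1, g(c1), g(g(c1)), ...
So the Herbrand universe is infinite.

infinite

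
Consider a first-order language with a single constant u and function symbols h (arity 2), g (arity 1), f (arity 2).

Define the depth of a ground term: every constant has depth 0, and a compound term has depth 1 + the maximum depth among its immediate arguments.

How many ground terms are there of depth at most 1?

4

Write N_k for the number of ground terms of depth ≤ k. A term of depth ≤ k is either a constant or a function symbol applied to arguments of depth ≤ k−1, so N_k = 1 + N_{k-1}^2 + N_{k-1} + N_{k-1}^2.
N_0 = 1
N_1 = 1 + 1^2 + 1 + 1^2 = 4
Explicitly: u, h(u, u), g(u), f(u, u).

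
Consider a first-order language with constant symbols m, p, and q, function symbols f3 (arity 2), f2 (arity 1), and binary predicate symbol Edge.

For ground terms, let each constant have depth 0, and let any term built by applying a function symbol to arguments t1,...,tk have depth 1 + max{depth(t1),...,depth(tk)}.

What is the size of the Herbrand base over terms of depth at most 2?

First count ground terms of depth ≤ 2.
Let N_k = |{terms of depth ≤ k}|. Then N_0 = 3 and N_k = 3 + N_{k-1}^2 + N_{k-1} for k ≥ 1 (one summand per function symbol, arity giving the exponent).
N_0 = 3
N_1 = 3 + 3^2 + 3 = 15
N_2 = 3 + 15^2 + 15 = 243
So |H| = 243.
Each predicate of arity r yields |H|^r ground atoms (one per choice of an r-tuple from H):
  Edge: 243^2 = 59049
Total ground atoms: 59049.

59049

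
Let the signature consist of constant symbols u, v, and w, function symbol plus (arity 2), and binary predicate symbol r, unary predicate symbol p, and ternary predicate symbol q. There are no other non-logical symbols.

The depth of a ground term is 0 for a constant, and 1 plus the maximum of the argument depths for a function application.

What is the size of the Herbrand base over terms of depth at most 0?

39

First count ground terms of depth ≤ 0.
If N_k denotes the number of depth-≤k ground terms, the 3 constants give N_0 = 3, and each function symbol of arity r contributes N_{k-1}^r new terms at level k: N_k = 3 + N_{k-1}^2.
N_0 = 3
Explicitly: u, v, w.
So |H| = 3.
For each predicate symbol, the number of ground atoms is |H| raised to its arity; summing:
  r: 3^2 = 9;  p: 3;  q: 3^3 = 27
Total ground atoms: 9 + 3 + 27 = 39.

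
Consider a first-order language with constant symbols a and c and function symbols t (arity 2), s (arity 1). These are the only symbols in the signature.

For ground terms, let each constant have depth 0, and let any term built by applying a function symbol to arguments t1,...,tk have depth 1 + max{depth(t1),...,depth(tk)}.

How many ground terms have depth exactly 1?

Count level by level. With function symbols t/2, s/1, the terms of depth ≤ k are the 2 constants together with each function applied to depth-≤(k−1) tuples, so N_k = 2 + N_{k-1}^2 + N_{k-1}.
N_0 = 2
N_1 = 2 + 2^2 + 2 = 8
Terms of depth exactly 1: N_1 − N_0 = 8 − 2 = 6.

6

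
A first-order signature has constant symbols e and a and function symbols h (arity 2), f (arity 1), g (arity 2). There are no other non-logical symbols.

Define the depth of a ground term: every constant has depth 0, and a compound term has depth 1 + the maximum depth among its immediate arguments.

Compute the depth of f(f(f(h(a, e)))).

depth(h(a, e)) = 1 + max(0, 0) = 1
depth(f(h(a, e))) = 1 + depth(h(a, e)) = 1 + 1 = 2
depth(f(f(h(a, e)))) = 1 + depth(f(h(a, e))) = 1 + 2 = 3
depth(f(f(f(h(a, e))))) = 1 + depth(f(f(h(a, e)))) = 1 + 3 = 4

4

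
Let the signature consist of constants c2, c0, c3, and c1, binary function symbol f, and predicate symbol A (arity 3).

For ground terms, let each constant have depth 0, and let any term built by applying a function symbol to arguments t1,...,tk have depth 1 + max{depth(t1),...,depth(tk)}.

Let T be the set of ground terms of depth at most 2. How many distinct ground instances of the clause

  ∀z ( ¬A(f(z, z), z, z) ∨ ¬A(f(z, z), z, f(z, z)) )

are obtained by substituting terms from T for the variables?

Ground terms of depth ≤ 2:
  Write N_k for the number of ground terms of depth ≤ k. A term of depth ≤ k is either a constant or a function symbol applied to arguments of depth ≤ k−1, so N_k = 4 + N_{k-1}^2.
  N_0 = 4
  N_1 = 4 + 4^2 = 20
  N_2 = 4 + 20^2 = 404
So there are 404 ground terms available for substitution.
The variable z ranges independently over the available ground terms, and distinct assignments produce distinct instances.
Number of ground instances = 404.

404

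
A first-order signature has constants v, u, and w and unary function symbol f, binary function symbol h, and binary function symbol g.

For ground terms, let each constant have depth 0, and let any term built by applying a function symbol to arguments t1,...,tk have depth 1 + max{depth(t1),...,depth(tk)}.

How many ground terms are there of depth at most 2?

1179

Count level by level. With function symbols f/1, h/2, g/2, the terms of depth ≤ k are the 3 constants together with each function applied to depth-≤(k−1) tuples, so N_k = 3 + N_{k-1} + N_{k-1}^2 + N_{k-1}^2.
N_0 = 3
N_1 = 3 + 3 + 3^2 + 3^2 = 24
N_2 = 3 + 24 + 24^2 + 24^2 = 1179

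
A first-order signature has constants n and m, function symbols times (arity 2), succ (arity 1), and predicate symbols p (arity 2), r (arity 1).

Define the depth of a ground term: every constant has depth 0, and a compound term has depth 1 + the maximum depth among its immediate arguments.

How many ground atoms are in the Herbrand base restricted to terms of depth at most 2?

First count ground terms of depth ≤ 2.
Write N_k for the number of ground terms of depth ≤ k. A term of depth ≤ k is either a constant or a function symbol applied to arguments of depth ≤ k−1, so N_k = 2 + N_{k-1}^2 + N_{k-1}.
N_0 = 2
N_1 = 2 + 2^2 + 2 = 8
N_2 = 2 + 8^2 + 8 = 74
So |H| = 74.
Ground atoms are formed by filling each argument slot of a predicate with a term from H, so an r-ary predicate gives |H|^r atoms:
  p: 74^2 = 5476;  r: 74
Total ground atoms: 5476 + 74 = 5550.

5550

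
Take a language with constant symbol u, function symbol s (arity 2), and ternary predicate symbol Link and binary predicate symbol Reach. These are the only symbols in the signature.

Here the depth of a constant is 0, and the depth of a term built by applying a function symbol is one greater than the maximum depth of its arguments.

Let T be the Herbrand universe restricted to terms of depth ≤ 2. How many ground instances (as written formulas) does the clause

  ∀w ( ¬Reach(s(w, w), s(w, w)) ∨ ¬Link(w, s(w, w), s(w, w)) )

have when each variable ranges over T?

Ground terms of depth ≤ 2:
  Write N_k for the number of ground terms of depth ≤ k. A term of depth ≤ k is either a constant or a function symbol applied to arguments of depth ≤ k−1, so N_k = 1 + N_{k-1}^2.
  N_0 = 1
  N_1 = 1 + 1^2 = 2
  N_2 = 1 + 2^2 = 5
  Explicitly: u, s(u, u), s(u, s(u, u)), s(s(u, u), u), s(s(u, u), s(u, u)).
So there are 5 ground terms available for substitution.
The body mentions the single quantified variable w; since ground terms form a free algebra, no two substitutions collapse to the same formula.
Number of ground instances = 5.

5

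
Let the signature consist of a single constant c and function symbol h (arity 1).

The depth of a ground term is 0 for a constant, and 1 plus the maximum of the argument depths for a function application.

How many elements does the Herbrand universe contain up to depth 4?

If N_k denotes the number of depth-≤k ground terms, the 1 constant gives N_0 = 1, and each function symbol of arity r contributes N_{k-1}^r new terms at level k: N_k = 1 + N_{k-1}.
N_0 = 1
N_1 = 1 + 1 = 2
N_2 = 1 + 2 = 3
N_3 = 1 + 3 = 4
N_4 = 1 + 4 = 5
Explicitly: c, h(c), h(h(c)), h(h(h(c))), h(h(h(h(c)))).

5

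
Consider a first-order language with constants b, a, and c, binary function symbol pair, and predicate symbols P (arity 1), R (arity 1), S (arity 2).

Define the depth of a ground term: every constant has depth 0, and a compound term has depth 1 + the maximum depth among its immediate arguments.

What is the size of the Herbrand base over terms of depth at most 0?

First count ground terms of depth ≤ 0.
Write N_k for the number of ground terms of depth ≤ k. A term of depth ≤ k is either a constant or a function symbol applied to arguments of depth ≤ k−1, so N_k = 3 + N_{k-1}^2.
N_0 = 3
So |H| = 3.
Each predicate of arity r yields |H|^r ground atoms (one per choice of an r-tuple from H):
  P: 3;  R: 3;  S: 3^2 = 9
Total ground atoms: 3 + 3 + 9 = 15.

15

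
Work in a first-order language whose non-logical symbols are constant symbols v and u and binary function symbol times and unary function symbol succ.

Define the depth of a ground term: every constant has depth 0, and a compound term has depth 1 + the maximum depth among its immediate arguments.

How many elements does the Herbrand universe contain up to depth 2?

74

Let N_k = |{terms of depth ≤ k}|. Then N_0 = 2 and N_k = 2 + N_{k-1}^2 + N_{k-1} for k ≥ 1 (one summand per function symbol, arity giving the exponent).
N_0 = 2
N_1 = 2 + 2^2 + 2 = 8
N_2 = 2 + 8^2 + 8 = 74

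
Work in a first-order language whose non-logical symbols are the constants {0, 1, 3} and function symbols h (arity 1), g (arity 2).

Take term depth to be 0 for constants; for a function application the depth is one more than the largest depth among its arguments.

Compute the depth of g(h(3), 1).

depth(h(3)) = 1 + depth(3) = 1 + 0 = 1
depth(g(h(3), 1)) = 1 + max(1, 0) = 2

2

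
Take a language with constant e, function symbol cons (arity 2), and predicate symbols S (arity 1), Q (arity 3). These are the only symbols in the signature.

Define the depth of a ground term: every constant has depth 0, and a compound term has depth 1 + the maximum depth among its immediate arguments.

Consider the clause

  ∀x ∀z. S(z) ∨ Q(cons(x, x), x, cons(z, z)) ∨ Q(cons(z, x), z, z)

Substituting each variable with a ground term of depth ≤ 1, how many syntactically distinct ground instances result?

Ground terms of depth ≤ 1:
  Let N_k = |{terms of depth ≤ k}|. Then N_0 = 1 and N_k = 1 + N_{k-1}^2 for k ≥ 1 (one summand per function symbol, arity giving the exponent).
  N_0 = 1
  N_1 = 1 + 1^2 = 2
So there are 2 ground terms available for substitution.
There are 2 variables to instantiate (x, z), each occurring in at least one literal, so different choices give different ground instances.
Number of ground instances = 2^2 = 4.

4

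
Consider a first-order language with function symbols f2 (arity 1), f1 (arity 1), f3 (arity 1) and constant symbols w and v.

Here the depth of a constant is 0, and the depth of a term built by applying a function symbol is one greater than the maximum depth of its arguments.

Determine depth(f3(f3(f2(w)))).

3

depth(f2(w)) = 1 + depth(w) = 1 + 0 = 1
depth(f3(f2(w))) = 1 + depth(f2(w)) = 1 + 1 = 2
depth(f3(f3(f2(w)))) = 1 + depth(f3(f2(w))) = 1 + 2 = 3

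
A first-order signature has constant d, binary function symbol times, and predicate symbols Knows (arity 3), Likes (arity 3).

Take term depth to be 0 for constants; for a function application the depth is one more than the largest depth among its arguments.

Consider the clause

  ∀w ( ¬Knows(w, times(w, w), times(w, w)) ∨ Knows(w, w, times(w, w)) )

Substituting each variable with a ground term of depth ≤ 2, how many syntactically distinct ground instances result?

5

Ground terms of depth ≤ 2:
  Count level by level. With function symbols times/2, the terms of depth ≤ k are the 1 constant together with each function applied to depth-≤(k−1) tuples, so N_k = 1 + N_{k-1}^2.
  N_0 = 1
  N_1 = 1 + 1^2 = 2
  N_2 = 1 + 2^2 = 5
  Explicitly: d, times(d, d), times(d, times(d, d)), times(times(d, d), d), times(times(d, d), times(d, d)).
So there are 5 ground terms available for substitution.
There is 1 variable to instantiate (w),  occurring in at least one literal, so different choices give different ground instances.
Number of ground instances = 5.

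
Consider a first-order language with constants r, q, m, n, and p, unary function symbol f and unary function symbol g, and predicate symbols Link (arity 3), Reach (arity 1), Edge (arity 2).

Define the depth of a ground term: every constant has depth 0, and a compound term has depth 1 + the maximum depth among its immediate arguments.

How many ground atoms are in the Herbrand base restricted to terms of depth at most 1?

First count ground terms of depth ≤ 1.
Write N_k for the number of ground terms of depth ≤ k. A term of depth ≤ k is either a constant or a function symbol applied to arguments of depth ≤ k−1, so N_k = 5 + N_{k-1} + N_{k-1}.
N_0 = 5
N_1 = 5 + 5 + 5 = 15
So |H| = 15.
For each predicate symbol, the number of ground atoms is |H| raised to its arity; summing:
  Link: 15^3 = 3375;  Reach: 15;  Edge: 15^2 = 225
Total ground atoms: 3375 + 15 + 225 = 3615.

3615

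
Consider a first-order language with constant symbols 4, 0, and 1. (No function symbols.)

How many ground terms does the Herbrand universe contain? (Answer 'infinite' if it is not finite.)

3

There are no function symbols, so every ground term is one of the 3 constants.
The Herbrand universe is {4, 0, 1}, which is finite with 3 elements.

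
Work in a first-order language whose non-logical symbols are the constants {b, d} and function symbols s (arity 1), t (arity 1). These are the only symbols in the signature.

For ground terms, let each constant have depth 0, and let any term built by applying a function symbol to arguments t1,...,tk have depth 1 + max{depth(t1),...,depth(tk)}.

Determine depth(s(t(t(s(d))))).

4

depth(s(d)) = 1 + depth(d) = 1 + 0 = 1
depth(t(s(d))) = 1 + depth(s(d)) = 1 + 1 = 2
depth(t(t(s(d)))) = 1 + depth(t(s(d))) = 1 + 2 = 3
depth(s(t(t(s(d))))) = 1 + depth(t(t(s(d)))) = 1 + 3 = 4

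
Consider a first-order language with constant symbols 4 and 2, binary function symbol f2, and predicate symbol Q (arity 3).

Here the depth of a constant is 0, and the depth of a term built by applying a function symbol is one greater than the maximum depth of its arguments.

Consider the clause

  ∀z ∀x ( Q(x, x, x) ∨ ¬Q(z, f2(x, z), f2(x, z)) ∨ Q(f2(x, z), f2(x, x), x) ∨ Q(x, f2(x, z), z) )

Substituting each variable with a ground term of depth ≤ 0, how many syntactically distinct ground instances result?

4

Ground terms of depth ≤ 0:
  If N_k denotes the number of depth-≤k ground terms, the 2 constants give N_0 = 2, and each function symbol of arity r contributes N_{k-1}^r new terms at level k: N_k = 2 + N_{k-1}^2.
  N_0 = 2
  Explicitly: 4, 2.
So there are 2 ground terms available for substitution.
Each of z, x ranges independently over the available ground terms, and distinct assignments produce distinct instances.
Number of ground instances = 2^2 = 4.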